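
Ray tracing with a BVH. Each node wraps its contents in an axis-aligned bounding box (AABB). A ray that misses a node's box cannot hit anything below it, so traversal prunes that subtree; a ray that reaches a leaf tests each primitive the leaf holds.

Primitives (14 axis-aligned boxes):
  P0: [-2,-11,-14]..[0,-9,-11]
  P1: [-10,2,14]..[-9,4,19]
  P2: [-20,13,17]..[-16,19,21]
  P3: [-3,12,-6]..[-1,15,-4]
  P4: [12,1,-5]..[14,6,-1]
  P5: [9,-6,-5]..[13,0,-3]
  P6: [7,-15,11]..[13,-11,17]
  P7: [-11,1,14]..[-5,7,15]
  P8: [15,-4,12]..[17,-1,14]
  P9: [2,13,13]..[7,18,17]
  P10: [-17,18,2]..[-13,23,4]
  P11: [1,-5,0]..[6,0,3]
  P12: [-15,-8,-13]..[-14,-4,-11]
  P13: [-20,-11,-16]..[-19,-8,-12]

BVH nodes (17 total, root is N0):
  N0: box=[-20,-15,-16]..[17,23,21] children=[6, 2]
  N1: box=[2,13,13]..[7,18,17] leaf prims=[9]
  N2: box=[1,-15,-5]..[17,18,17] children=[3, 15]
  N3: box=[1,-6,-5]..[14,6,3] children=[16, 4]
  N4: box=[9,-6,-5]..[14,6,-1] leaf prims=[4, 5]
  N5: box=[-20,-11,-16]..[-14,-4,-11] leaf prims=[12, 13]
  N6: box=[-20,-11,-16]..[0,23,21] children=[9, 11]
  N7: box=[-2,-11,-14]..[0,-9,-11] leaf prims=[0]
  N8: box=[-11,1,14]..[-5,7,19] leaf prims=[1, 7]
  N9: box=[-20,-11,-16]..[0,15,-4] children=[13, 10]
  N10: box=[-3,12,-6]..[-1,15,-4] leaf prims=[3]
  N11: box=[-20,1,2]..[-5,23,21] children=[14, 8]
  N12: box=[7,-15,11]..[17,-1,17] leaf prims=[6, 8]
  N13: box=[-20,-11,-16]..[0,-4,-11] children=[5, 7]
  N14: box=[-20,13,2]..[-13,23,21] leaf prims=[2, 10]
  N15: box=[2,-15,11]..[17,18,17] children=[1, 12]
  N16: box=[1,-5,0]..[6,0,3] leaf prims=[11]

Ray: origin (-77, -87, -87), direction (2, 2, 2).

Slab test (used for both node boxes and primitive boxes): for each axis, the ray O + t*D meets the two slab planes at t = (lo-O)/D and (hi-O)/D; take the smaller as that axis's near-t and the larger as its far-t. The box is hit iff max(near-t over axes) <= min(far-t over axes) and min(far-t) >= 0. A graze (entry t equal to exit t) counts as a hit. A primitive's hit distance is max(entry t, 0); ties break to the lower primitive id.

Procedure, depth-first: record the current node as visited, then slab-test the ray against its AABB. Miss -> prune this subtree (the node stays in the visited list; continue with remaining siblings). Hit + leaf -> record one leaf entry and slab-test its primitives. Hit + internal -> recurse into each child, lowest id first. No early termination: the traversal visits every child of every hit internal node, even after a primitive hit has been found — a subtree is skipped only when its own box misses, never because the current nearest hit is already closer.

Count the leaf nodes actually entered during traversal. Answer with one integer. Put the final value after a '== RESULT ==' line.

Traverse from the root:
N0 x:[57/2,47] y:[36,55] z:[71/2,54] -> hit [36,47], descend [2, 6]
  N2 x:[39,47] y:[36,105/2] z:[41,52] -> hit [41,47], descend [3, 15]
    N3 x:[39,91/2] y:[81/2,93/2] z:[41,45] -> hit [41,45], descend [4, 16]
      N4 x:[43,91/2] y:[81/2,93/2] z:[41,43] -> hit [43,43] leaf, test {P4(miss), P5(miss)}
      N16 x:[39,83/2] y:[41,87/2] z:[87/2,45] -> miss, prune
    N15 x:[79/2,47] y:[36,105/2] z:[49,52] -> miss, prune
  N6 x:[57/2,77/2] y:[38,55] z:[71/2,54] -> hit [38,77/2], descend [9, 11]
    N9 x:[57/2,77/2] y:[38,51] z:[71/2,83/2] -> hit [38,77/2], descend [10, 13]
      N10 x:[37,38] y:[99/2,51] z:[81/2,83/2] -> miss, prune
      N13 x:[57/2,77/2] y:[38,83/2] z:[71/2,38] -> hit [38,38], descend [5, 7]
        N5 x:[57/2,63/2] y:[38,83/2] z:[71/2,38] -> miss, prune
        N7 x:[75/2,77/2] y:[38,39] z:[73/2,38] -> hit [38,38] leaf, test {P0@t=38}
    N11 x:[57/2,36] y:[44,55] z:[89/2,54] -> miss, prune

Summary -> nodes [0, 2, 3, 4, 16, 15, 6, 9, 10, 13, 5, 7, 11]; box-tests=13; leaf-entries=2; first=P0

== RESULT ==
2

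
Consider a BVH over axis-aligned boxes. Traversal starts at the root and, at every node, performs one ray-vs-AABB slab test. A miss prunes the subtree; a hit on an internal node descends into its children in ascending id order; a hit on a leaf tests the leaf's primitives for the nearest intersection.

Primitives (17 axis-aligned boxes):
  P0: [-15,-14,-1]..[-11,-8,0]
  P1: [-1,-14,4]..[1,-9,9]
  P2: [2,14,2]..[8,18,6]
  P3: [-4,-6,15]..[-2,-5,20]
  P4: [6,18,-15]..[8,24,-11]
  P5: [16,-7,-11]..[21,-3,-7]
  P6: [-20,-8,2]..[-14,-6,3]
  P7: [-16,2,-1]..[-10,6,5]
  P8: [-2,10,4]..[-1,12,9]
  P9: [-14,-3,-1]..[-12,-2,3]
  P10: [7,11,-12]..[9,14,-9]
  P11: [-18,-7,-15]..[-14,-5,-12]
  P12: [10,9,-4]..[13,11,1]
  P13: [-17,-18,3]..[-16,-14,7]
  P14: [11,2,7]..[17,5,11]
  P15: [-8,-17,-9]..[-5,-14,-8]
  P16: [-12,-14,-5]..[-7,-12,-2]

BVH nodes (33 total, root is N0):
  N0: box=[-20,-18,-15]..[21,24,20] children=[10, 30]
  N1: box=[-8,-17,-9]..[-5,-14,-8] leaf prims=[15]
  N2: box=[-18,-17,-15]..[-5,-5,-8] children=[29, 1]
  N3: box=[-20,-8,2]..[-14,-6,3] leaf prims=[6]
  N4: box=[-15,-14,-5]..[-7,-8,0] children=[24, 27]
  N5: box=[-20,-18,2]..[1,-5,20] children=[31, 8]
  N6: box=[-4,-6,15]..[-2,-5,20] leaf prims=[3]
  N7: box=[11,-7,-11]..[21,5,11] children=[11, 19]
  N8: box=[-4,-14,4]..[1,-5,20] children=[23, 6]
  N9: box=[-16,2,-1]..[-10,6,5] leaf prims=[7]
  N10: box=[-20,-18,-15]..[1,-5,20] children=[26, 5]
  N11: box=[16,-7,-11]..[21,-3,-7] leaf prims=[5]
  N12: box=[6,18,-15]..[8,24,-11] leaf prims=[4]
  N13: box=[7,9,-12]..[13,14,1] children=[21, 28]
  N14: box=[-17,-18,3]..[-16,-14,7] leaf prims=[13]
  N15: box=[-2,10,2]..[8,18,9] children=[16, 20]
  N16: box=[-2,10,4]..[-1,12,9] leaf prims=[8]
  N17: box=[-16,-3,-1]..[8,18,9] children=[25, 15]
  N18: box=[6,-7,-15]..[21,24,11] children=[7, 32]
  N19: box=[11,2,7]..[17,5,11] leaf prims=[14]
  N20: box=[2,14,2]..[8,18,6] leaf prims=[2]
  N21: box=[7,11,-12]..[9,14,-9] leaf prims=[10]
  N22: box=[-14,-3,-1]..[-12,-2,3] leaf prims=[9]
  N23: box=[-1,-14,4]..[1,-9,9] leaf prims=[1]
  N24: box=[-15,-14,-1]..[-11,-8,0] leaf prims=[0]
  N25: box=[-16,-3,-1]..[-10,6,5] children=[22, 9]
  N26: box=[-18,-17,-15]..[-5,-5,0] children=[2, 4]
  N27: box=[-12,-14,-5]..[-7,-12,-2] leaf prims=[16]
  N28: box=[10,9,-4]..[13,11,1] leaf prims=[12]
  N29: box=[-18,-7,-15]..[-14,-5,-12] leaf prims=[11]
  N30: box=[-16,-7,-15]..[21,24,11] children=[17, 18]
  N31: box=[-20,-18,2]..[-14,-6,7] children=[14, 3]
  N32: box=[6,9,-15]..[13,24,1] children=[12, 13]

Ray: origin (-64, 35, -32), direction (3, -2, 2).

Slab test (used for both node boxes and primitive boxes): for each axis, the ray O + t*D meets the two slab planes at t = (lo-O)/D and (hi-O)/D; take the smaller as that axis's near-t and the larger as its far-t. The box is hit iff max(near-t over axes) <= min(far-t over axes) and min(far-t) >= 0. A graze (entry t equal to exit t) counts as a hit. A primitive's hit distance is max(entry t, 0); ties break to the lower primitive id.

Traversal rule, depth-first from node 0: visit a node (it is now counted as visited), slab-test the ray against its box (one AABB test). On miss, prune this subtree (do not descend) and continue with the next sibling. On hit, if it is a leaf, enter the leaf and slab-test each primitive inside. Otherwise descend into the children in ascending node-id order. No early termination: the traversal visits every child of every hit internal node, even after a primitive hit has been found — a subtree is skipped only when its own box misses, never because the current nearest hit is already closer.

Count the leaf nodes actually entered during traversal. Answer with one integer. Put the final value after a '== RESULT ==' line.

Trace the traversal:
N0 x:[44/3,85/3] y:[11/2,53/2] z:[17/2,26] -> hit [44/3,26], descend [10, 30]
  N10 x:[44/3,65/3] y:[20,53/2] z:[17/2,26] -> hit [20,65/3], descend [5, 26]
    N5 x:[44/3,65/3] y:[20,53/2] z:[17,26] -> hit [20,65/3], descend [8, 31]
      N8 x:[20,65/3] y:[20,49/2] z:[18,26] -> hit [20,65/3], descend [6, 23]
        N6 x:[20,62/3] y:[20,41/2] z:[47/2,26] -> miss, prune
        N23 x:[21,65/3] y:[22,49/2] z:[18,41/2] -> miss, prune
      N31 x:[44/3,50/3] y:[41/2,53/2] z:[17,39/2] -> miss, prune
    N26 x:[46/3,59/3] y:[20,26] z:[17/2,16] -> miss, prune
  N30 x:[16,85/3] y:[11/2,21] z:[17/2,43/2] -> hit [16,21], descend [17, 18]
    N17 x:[16,24] y:[17/2,19] z:[31/2,41/2] -> hit [16,19], descend [15, 25]
      N15 x:[62/3,24] y:[17/2,25/2] z:[17,41/2] -> miss, prune
      N25 x:[16,18] y:[29/2,19] z:[31/2,37/2] -> hit [16,18], descend [9, 22]
        N9 x:[16,18] y:[29/2,33/2] z:[31/2,37/2] -> hit [16,33/2] leaf, test {P7@t=16}
        N22 x:[50/3,52/3] y:[37/2,19] z:[31/2,35/2] -> miss, prune
    N18 x:[70/3,85/3] y:[11/2,21] z:[17/2,43/2] -> miss, prune

Visited [0, 10, 5, 8, 6, 23, 31, 26, 30, 17, 15, 25, 9, 22, 18]. Tests: 15 box, 1 leaf. Nearest: P7.

== RESULT ==
1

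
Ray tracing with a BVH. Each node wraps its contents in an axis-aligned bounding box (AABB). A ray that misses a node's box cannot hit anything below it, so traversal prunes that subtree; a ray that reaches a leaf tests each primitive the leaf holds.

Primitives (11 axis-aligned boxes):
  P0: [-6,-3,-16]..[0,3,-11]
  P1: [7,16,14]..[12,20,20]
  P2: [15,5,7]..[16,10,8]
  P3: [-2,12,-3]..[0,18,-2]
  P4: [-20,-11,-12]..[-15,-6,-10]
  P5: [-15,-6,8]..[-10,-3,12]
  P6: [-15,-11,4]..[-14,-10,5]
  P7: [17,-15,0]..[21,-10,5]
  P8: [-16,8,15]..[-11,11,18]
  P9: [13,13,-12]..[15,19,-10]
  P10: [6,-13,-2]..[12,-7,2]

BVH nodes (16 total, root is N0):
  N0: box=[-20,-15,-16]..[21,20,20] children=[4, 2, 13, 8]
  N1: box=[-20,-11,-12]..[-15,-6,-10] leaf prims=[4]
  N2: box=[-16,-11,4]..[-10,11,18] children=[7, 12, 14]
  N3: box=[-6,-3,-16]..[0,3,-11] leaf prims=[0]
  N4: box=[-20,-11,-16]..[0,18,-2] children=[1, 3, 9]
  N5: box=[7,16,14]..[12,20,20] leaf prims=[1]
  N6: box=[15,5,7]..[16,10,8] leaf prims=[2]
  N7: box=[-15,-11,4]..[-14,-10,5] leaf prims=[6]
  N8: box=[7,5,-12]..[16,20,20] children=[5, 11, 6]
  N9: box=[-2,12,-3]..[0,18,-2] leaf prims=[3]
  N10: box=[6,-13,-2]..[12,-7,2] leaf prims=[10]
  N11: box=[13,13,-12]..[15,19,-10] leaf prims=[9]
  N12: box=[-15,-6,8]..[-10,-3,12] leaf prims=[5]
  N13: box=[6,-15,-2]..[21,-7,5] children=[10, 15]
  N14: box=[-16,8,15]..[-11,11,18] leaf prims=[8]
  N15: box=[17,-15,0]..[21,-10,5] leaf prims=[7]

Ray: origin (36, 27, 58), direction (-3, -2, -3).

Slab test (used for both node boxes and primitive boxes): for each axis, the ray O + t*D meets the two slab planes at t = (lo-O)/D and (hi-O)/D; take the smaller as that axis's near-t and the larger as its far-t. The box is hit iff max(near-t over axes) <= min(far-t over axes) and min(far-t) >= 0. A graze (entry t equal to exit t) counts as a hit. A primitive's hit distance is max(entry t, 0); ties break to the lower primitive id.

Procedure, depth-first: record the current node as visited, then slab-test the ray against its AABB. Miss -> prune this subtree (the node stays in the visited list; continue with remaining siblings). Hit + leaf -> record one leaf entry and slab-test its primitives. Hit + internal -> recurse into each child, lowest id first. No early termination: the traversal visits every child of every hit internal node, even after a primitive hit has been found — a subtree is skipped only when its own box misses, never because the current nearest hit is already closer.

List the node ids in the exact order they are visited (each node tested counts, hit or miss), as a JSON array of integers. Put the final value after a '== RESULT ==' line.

Walk:
N0 x:[5,56/3] y:[7/2,21] z:[38/3,74/3] -> hit [38/3,56/3], descend [2, 4, 8, 13]
  N2 x:[46/3,52/3] y:[8,19] z:[40/3,18] -> hit [46/3,52/3], descend [7, 12, 14]
    N7 x:[50/3,17] y:[37/2,19] z:[53/3,18] -> miss, prune
    N12 x:[46/3,17] y:[15,33/2] z:[46/3,50/3] -> hit [46/3,33/2] leaf, test {P5@t=46/3}
    N14 x:[47/3,52/3] y:[8,19/2] z:[40/3,43/3] -> miss, prune
  N4 x:[12,56/3] y:[9/2,19] z:[20,74/3] -> miss, prune
  N8 x:[20/3,29/3] y:[7/2,11] z:[38/3,70/3] -> miss, prune
  N13 x:[5,10] y:[17,21] z:[53/3,20] -> miss, prune

Summary -> nodes [0, 2, 7, 12, 14, 4, 8, 13]; box-tests=8; leaf-entries=1; first=P5

== RESULT ==
[0, 2, 7, 12, 14, 4, 8, 13]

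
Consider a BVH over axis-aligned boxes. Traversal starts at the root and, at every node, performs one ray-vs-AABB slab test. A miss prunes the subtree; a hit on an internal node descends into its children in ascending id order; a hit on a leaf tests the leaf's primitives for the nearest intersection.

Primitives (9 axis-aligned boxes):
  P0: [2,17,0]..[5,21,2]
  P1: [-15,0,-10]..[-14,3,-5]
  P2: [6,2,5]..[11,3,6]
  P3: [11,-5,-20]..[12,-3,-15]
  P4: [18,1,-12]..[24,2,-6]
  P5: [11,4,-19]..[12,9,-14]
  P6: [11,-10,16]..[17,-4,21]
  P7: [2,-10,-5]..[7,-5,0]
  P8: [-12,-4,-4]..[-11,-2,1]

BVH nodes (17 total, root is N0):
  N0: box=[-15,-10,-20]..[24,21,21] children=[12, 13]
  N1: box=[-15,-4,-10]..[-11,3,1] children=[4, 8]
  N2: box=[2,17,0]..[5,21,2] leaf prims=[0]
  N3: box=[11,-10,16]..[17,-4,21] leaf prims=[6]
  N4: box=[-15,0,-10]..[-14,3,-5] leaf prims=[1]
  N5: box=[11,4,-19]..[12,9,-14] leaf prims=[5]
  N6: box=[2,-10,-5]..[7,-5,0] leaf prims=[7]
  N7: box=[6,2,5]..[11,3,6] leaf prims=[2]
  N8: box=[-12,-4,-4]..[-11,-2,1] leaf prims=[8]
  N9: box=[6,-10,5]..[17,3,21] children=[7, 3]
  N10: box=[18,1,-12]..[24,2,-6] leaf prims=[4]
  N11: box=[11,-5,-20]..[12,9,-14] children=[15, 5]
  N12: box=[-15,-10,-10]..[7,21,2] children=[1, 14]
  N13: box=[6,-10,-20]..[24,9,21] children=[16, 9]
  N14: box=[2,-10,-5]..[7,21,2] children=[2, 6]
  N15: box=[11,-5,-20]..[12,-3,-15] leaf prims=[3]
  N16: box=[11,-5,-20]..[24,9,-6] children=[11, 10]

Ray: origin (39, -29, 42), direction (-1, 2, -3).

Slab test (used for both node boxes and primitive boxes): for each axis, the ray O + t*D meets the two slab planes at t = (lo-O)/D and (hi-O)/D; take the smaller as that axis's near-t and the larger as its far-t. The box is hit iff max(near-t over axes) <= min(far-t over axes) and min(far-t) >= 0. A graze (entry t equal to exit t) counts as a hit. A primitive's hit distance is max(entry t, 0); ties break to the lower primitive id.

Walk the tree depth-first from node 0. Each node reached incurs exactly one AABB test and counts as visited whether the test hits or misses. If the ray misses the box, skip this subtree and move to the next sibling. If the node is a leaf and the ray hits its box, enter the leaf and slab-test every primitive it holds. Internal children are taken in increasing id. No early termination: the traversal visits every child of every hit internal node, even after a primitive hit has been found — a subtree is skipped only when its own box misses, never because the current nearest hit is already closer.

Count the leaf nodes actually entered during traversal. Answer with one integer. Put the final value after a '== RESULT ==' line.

Trace the traversal:
N0 x:[15,54] y:[19/2,25] z:[7,62/3] -> hit [15,62/3], descend [12, 13]
  N12 x:[32,54] y:[19/2,25] z:[40/3,52/3] -> miss, prune
  N13 x:[15,33] y:[19/2,19] z:[7,62/3] -> hit [15,19], descend [9, 16]
    N9 x:[22,33] y:[19/2,16] z:[7,37/3] -> miss, prune
    N16 x:[15,28] y:[12,19] z:[16,62/3] -> hit [16,19], descend [10, 11]
      N10 x:[15,21] y:[15,31/2] z:[16,18] -> miss, prune
      N11 x:[27,28] y:[12,19] z:[56/3,62/3] -> miss, prune

order=[0, 12, 13, 9, 16, 10, 11]  |boxes|=7  |leaves|=0  hit=miss

== RESULT ==
0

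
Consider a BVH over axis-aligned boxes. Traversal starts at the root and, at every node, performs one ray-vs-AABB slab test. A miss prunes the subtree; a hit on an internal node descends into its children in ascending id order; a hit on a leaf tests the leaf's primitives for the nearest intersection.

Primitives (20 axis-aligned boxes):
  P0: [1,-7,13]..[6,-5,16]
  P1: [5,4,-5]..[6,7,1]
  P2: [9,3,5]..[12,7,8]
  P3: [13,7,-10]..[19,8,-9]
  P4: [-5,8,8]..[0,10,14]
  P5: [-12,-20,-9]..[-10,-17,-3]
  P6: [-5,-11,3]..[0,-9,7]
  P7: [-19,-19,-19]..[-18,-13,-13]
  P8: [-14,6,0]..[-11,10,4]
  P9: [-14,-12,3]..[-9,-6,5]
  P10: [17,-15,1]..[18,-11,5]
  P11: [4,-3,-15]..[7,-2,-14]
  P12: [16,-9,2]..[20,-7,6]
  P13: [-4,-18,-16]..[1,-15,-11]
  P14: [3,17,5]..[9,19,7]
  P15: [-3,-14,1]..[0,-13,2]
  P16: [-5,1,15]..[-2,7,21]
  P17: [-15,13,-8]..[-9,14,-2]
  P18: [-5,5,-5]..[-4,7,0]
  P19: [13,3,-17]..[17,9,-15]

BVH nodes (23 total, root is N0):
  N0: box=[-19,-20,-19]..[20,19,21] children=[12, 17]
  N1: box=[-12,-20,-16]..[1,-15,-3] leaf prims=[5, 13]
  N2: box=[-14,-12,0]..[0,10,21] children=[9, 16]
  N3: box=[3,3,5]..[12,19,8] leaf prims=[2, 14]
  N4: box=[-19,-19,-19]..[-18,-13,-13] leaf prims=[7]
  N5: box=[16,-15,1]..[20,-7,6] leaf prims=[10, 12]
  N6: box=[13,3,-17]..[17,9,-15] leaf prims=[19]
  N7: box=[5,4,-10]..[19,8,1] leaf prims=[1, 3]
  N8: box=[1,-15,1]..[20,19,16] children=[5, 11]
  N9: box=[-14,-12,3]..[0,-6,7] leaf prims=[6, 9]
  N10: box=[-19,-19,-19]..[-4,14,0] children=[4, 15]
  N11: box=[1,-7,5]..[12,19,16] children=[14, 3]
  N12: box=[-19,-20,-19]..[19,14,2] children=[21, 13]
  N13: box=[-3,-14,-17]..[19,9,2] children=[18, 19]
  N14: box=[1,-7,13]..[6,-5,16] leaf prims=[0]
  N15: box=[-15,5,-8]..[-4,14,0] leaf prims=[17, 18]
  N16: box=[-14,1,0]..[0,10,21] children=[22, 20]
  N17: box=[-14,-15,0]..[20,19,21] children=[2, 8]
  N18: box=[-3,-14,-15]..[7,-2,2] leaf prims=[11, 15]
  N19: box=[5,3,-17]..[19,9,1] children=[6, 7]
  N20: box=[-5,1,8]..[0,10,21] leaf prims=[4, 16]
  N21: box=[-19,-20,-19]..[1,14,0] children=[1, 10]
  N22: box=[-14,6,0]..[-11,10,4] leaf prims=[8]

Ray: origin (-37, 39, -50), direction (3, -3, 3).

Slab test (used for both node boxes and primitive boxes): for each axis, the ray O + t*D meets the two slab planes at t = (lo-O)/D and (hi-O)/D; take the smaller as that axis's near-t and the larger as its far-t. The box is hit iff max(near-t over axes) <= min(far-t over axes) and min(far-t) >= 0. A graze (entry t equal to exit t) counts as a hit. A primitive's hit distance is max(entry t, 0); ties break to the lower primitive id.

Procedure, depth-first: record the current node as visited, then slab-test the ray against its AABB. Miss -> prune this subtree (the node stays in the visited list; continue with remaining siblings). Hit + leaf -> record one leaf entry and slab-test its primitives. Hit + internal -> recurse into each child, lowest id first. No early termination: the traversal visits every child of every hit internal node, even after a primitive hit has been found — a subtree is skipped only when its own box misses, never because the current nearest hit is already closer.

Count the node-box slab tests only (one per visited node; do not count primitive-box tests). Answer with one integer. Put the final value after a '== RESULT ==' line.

Trace the traversal:
N0 x:[6,19] y:[20/3,59/3] z:[31/3,71/3] -> hit [31/3,19], descend [12, 17]
  N12 x:[6,56/3] y:[25/3,59/3] z:[31/3,52/3] -> hit [31/3,52/3], descend [13, 21]
    N13 x:[34/3,56/3] y:[10,53/3] z:[11,52/3] -> hit [34/3,52/3], descend [18, 19]
      N18 x:[34/3,44/3] y:[41/3,53/3] z:[35/3,52/3] -> hit [41/3,44/3] leaf, test {P11(miss), P15(miss)}
      N19 x:[14,56/3] y:[10,12] z:[11,17] -> miss, prune
    N21 x:[6,38/3] y:[25/3,59/3] z:[31/3,50/3] -> hit [31/3,38/3], descend [1, 10]
      N1 x:[25/3,38/3] y:[18,59/3] z:[34/3,47/3] -> miss, prune
      N10 x:[6,11] y:[25/3,58/3] z:[31/3,50/3] -> hit [31/3,11], descend [4, 15]
        N4 x:[6,19/3] y:[52/3,58/3] z:[31/3,37/3] -> miss, prune
        N15 x:[22/3,11] y:[25/3,34/3] z:[14,50/3] -> miss, prune
  N17 x:[23/3,19] y:[20/3,18] z:[50/3,71/3] -> hit [50/3,18], descend [2, 8]
    N2 x:[23/3,37/3] y:[29/3,17] z:[50/3,71/3] -> miss, prune
    N8 x:[38/3,19] y:[20/3,18] z:[17,22] -> hit [17,18], descend [5, 11]
      N5 x:[53/3,19] y:[46/3,18] z:[17,56/3] -> hit [53/3,18] leaf, test {P10@t=18, P12(miss)}
      N11 x:[38/3,49/3] y:[20/3,46/3] z:[55/3,22] -> miss, prune

order=[0, 12, 13, 18, 19, 21, 1, 10, 4, 15, 17, 2, 8, 5, 11]  |boxes|=15  |leaves|=2  hit=P10

== RESULT ==
15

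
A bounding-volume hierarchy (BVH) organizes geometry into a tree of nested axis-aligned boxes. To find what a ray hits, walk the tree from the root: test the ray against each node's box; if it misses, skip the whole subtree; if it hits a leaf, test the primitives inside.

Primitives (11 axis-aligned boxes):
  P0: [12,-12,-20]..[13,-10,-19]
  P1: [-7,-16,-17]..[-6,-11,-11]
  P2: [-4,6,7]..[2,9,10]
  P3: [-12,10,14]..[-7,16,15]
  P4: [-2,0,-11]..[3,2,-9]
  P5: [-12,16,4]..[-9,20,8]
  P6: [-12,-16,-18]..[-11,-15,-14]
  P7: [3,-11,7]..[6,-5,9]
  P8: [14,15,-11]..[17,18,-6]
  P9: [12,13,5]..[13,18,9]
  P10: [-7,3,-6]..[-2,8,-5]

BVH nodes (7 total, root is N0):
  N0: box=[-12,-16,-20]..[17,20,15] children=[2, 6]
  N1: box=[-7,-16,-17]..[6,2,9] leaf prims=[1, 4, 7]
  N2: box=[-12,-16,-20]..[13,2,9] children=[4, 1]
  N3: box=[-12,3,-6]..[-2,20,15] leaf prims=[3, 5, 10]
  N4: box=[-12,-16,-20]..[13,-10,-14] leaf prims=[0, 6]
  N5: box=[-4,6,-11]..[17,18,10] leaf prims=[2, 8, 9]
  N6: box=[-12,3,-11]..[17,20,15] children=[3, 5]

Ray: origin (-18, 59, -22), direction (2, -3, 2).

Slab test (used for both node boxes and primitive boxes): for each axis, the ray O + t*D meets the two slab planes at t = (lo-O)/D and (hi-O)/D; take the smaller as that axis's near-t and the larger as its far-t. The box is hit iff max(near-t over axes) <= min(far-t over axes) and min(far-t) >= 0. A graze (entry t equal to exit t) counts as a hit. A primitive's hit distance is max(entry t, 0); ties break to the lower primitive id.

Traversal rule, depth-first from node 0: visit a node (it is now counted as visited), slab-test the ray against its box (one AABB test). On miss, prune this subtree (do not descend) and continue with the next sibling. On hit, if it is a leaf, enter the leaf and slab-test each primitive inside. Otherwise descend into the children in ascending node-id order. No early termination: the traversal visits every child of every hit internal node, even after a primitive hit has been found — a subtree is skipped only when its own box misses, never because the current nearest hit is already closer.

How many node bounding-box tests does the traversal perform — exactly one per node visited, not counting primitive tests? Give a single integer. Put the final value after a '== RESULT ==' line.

Walk:
N0 x:[3,35/2] y:[13,25] z:[1,37/2] -> hit [13,35/2], descend [2, 6]
  N2 x:[3,31/2] y:[19,25] z:[1,31/2] -> miss, prune
  N6 x:[3,35/2] y:[13,56/3] z:[11/2,37/2] -> hit [13,35/2], descend [3, 5]
    N3 x:[3,8] y:[13,56/3] z:[8,37/2] -> miss, prune
    N5 x:[7,35/2] y:[41/3,53/3] z:[11/2,16] -> hit [41/3,16] leaf, test {P2(miss), P8(miss), P9@t=15}

5 AABB tests over nodes [0, 2, 6, 3, 5]; 1 leaf entered; closest P9.

== RESULT ==
5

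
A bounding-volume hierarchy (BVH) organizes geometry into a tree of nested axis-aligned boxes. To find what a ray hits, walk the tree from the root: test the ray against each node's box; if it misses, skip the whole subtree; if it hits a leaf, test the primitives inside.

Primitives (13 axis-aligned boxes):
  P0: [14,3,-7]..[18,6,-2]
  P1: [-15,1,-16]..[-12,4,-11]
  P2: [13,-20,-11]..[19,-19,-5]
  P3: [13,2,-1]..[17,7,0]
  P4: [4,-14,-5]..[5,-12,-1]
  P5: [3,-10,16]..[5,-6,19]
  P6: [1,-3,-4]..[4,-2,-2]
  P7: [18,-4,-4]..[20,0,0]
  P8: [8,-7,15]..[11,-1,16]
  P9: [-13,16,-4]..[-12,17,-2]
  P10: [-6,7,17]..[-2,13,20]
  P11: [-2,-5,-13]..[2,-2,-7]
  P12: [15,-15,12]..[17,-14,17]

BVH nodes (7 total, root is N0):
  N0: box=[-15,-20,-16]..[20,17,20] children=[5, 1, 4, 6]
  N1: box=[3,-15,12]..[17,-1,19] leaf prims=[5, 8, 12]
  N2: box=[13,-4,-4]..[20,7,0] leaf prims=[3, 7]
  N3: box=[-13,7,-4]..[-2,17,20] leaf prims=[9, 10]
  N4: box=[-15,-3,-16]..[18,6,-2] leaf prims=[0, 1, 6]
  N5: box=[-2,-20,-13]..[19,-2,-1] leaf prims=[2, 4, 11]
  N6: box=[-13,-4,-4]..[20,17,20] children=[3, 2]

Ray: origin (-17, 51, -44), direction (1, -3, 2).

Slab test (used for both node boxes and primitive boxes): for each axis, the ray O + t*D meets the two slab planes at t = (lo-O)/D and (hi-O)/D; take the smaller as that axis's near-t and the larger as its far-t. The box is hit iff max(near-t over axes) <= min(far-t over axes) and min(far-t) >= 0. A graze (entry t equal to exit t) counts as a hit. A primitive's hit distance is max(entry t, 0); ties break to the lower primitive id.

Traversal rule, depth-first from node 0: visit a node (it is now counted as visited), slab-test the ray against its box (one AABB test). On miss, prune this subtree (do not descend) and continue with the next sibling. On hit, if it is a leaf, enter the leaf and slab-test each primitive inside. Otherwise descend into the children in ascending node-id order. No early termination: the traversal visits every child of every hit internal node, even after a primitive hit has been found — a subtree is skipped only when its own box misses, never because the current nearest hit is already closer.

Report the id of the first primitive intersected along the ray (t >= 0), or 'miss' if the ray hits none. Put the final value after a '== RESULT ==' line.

Walk:
N0 x:[2,37] y:[34/3,71/3] z:[14,32] -> hit [14,71/3], descend [1, 4, 5, 6]
  N1 x:[20,34] y:[52/3,22] z:[28,63/2] -> miss, prune
  N4 x:[2,35] y:[15,18] z:[14,21] -> hit [15,18] leaf, test {P0(miss), P1(miss), P6(miss)}
  N5 x:[15,36] y:[53/3,71/3] z:[31/2,43/2] -> hit [53/3,43/2] leaf, test {P2(miss), P4@t=21, P11@t=53/3}
  N6 x:[4,37] y:[34/3,55/3] z:[20,32] -> miss, prune

5 AABB tests over nodes [0, 1, 4, 5, 6]; 2 leaves entered; closest P11.

== RESULT ==
11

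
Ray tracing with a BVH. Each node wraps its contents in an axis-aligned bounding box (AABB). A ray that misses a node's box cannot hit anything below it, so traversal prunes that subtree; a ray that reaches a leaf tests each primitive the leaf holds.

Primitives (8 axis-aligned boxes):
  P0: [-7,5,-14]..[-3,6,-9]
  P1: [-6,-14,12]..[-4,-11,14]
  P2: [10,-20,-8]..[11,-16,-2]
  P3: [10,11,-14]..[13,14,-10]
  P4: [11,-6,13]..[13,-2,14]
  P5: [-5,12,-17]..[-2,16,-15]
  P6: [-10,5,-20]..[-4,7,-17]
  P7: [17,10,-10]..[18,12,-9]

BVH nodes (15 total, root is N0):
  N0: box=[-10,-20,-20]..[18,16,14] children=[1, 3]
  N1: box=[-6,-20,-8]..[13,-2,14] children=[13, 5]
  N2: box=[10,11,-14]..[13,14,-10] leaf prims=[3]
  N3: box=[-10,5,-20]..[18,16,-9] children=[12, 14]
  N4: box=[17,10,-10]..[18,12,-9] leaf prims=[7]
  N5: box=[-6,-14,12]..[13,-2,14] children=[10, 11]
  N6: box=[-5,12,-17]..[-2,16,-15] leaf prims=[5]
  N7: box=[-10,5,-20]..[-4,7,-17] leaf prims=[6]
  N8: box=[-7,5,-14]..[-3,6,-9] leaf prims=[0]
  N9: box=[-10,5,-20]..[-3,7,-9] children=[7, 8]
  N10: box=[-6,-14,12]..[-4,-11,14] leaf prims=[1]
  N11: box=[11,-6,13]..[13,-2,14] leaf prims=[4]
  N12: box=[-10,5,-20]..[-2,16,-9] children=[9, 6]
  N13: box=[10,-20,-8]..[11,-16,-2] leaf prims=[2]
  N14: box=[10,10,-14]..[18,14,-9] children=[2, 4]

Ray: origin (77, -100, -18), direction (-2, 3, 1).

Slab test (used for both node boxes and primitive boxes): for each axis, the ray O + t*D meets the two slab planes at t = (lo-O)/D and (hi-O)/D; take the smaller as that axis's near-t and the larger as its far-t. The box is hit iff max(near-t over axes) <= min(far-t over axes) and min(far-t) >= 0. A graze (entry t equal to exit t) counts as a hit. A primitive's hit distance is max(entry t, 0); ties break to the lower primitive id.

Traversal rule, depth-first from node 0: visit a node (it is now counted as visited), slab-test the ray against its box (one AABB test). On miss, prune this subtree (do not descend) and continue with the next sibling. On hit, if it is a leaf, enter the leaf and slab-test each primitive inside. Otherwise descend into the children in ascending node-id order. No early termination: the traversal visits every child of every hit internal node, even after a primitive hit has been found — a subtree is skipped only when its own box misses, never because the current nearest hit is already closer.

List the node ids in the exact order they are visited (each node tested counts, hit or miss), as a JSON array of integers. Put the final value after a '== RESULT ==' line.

Walk:
N0 x:[59/2,87/2] y:[80/3,116/3] z:[-2,32] -> hit [59/2,32], descend [1, 3]
  N1 x:[32,83/2] y:[80/3,98/3] z:[10,32] -> hit [32,32], descend [5, 13]
    N5 x:[32,83/2] y:[86/3,98/3] z:[30,32] -> hit [32,32], descend [10, 11]
      N10 x:[81/2,83/2] y:[86/3,89/3] z:[30,32] -> miss, prune
      N11 x:[32,33] y:[94/3,98/3] z:[31,32] -> hit [32,32] leaf, test {P4@t=32}
    N13 x:[33,67/2] y:[80/3,28] z:[10,16] -> miss, prune
  N3 x:[59/2,87/2] y:[35,116/3] z:[-2,9] -> miss, prune

Visited [0, 1, 5, 10, 11, 13, 3]. Tests: 7 box, 1 leaf. Nearest: P4.

== RESULT ==
[0, 1, 5, 10, 11, 13, 3]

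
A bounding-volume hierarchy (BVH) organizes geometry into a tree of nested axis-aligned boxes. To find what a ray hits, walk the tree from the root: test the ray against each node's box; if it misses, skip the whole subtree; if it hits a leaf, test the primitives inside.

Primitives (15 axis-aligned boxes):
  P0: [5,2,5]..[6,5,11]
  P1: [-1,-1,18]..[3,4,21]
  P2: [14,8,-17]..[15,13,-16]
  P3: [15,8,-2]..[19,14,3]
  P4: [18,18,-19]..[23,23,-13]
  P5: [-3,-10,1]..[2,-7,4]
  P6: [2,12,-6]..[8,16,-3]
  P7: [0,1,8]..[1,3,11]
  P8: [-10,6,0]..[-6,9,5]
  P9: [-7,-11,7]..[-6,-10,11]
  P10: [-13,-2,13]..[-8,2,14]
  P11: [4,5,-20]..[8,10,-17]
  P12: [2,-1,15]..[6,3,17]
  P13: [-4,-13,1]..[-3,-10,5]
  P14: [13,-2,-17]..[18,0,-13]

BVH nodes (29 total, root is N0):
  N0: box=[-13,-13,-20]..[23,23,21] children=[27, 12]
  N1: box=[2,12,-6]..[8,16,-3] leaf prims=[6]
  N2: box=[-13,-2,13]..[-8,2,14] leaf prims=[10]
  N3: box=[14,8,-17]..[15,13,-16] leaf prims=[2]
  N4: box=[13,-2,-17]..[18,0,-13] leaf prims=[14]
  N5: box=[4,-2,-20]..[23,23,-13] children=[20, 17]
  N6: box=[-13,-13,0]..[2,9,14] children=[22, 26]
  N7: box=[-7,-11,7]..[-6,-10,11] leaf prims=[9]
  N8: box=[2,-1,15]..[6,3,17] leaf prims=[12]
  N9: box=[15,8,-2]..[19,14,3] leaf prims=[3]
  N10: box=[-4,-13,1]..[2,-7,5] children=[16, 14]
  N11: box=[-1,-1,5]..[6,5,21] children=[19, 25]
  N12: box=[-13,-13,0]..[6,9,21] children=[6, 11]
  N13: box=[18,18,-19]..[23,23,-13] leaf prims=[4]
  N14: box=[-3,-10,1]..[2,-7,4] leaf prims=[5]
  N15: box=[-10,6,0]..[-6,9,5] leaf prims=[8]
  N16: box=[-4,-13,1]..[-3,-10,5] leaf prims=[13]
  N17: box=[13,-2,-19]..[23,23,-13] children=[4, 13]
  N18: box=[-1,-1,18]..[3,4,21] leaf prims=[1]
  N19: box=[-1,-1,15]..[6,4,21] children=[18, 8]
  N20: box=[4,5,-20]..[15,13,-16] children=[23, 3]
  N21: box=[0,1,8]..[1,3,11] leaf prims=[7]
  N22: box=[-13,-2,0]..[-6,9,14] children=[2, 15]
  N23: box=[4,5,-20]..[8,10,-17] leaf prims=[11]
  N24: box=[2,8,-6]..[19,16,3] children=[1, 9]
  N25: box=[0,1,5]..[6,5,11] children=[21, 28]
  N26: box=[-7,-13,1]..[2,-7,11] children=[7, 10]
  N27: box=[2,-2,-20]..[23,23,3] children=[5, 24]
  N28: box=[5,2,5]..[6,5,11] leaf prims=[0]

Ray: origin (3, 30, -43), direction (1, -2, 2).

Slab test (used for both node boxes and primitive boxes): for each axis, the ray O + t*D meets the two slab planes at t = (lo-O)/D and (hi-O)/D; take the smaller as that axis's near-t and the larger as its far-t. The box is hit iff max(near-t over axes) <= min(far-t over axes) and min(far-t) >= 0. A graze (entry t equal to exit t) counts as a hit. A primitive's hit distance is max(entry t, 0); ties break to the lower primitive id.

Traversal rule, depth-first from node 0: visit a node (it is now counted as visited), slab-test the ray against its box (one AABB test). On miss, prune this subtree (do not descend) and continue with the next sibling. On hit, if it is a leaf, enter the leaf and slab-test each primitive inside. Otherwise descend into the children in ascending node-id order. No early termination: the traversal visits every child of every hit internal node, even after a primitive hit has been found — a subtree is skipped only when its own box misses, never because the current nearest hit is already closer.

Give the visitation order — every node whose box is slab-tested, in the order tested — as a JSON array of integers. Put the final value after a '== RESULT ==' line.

Traverse from the root:
N0 x:[-16,20] y:[7/2,43/2] z:[23/2,32] -> hit [23/2,20], descend [12, 27]
  N12 x:[-16,3] y:[21/2,43/2] z:[43/2,32] -> miss, prune
  N27 x:[-1,20] y:[7/2,16] z:[23/2,23] -> hit [23/2,16], descend [5, 24]
    N5 x:[1,20] y:[7/2,16] z:[23/2,15] -> hit [23/2,15], descend [17, 20]
      N17 x:[10,20] y:[7/2,16] z:[12,15] -> hit [12,15], descend [4, 13]
        N4 x:[10,15] y:[15,16] z:[13,15] -> hit [15,15] leaf, test {P14@t=15}
        N13 x:[15,20] y:[7/2,6] z:[12,15] -> miss, prune
      N20 x:[1,12] y:[17/2,25/2] z:[23/2,27/2] -> hit [23/2,12], descend [3, 23]
        N3 x:[11,12] y:[17/2,11] z:[13,27/2] -> miss, prune
        N23 x:[1,5] y:[10,25/2] z:[23/2,13] -> miss, prune
    N24 x:[-1,16] y:[7,11] z:[37/2,23] -> miss, prune

Summary -> nodes [0, 12, 27, 5, 17, 4, 13, 20, 3, 23, 24]; box-tests=11; leaf-entries=1; first=P14

== RESULT ==
[0, 12, 27, 5, 17, 4, 13, 20, 3, 23, 24]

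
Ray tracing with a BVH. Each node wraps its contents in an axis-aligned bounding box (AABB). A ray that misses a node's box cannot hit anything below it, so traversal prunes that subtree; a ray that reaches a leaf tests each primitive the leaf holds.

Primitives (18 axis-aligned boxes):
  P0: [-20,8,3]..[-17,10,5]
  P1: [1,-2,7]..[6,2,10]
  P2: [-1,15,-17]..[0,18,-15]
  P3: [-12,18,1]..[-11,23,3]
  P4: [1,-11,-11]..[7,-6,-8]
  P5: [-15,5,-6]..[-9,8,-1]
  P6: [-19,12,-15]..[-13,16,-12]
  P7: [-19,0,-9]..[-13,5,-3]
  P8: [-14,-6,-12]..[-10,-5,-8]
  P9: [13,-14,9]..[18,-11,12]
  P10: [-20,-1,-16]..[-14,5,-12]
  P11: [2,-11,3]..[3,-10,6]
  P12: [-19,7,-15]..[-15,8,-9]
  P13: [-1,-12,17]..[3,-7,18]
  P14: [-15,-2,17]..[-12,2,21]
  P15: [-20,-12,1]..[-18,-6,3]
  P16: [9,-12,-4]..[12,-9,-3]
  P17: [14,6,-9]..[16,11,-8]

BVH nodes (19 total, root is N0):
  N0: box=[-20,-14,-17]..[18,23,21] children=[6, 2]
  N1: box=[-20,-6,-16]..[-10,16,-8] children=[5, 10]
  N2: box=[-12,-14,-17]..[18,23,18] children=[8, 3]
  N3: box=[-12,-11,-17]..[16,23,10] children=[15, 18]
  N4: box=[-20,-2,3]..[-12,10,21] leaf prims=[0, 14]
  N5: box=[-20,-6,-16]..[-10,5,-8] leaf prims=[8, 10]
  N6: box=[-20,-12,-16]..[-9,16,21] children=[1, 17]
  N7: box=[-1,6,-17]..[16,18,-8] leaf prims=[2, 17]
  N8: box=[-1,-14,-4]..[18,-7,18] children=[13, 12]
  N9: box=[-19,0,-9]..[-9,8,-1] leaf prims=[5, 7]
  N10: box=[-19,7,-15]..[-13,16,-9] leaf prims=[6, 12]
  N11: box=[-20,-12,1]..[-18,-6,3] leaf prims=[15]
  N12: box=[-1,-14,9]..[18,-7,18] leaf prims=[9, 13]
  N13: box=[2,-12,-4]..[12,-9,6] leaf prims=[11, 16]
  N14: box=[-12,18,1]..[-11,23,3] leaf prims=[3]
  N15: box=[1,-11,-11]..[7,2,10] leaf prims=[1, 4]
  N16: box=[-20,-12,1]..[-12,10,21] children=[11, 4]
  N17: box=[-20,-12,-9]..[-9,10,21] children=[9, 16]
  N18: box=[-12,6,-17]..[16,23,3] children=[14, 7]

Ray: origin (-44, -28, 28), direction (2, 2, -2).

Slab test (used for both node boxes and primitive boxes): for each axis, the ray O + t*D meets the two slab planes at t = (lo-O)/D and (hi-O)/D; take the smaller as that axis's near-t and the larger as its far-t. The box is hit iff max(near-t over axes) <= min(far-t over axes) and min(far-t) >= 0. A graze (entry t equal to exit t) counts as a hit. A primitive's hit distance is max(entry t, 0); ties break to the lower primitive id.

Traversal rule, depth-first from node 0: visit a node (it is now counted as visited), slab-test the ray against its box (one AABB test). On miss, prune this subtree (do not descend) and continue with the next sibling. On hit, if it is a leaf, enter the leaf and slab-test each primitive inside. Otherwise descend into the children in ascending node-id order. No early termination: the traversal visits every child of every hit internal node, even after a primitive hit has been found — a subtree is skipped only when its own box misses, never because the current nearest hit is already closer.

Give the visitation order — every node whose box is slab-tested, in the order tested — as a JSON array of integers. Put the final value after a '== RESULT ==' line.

Walk:
N0 x:[12,31] y:[7,51/2] z:[7/2,45/2] -> hit [12,45/2], descend [2, 6]
  N2 x:[16,31] y:[7,51/2] z:[5,45/2] -> hit [16,45/2], descend [3, 8]
    N3 x:[16,30] y:[17/2,51/2] z:[9,45/2] -> hit [16,45/2], descend [15, 18]
      N15 x:[45/2,51/2] y:[17/2,15] z:[9,39/2] -> miss, prune
      N18 x:[16,30] y:[17,51/2] z:[25/2,45/2] -> hit [17,45/2], descend [7, 14]
        N7 x:[43/2,30] y:[17,23] z:[18,45/2] -> hit [43/2,45/2] leaf, test {P2@t=43/2, P17(miss)}
        N14 x:[16,33/2] y:[23,51/2] z:[25/2,27/2] -> miss, prune
    N8 x:[43/2,31] y:[7,21/2] z:[5,16] -> miss, prune
  N6 x:[12,35/2] y:[8,22] z:[7/2,22] -> hit [12,35/2], descend [1, 17]
    N1 x:[12,17] y:[11,22] z:[18,22] -> miss, prune
    N17 x:[12,35/2] y:[8,19] z:[7/2,37/2] -> hit [12,35/2], descend [9, 16]
      N9 x:[25/2,35/2] y:[14,18] z:[29/2,37/2] -> hit [29/2,35/2] leaf, test {P5@t=33/2, P7@t=31/2}
      N16 x:[12,16] y:[8,19] z:[7/2,27/2] -> hit [12,27/2], descend [4, 11]
        N4 x:[12,16] y:[13,19] z:[7/2,25/2] -> miss, prune
        N11 x:[12,13] y:[8,11] z:[25/2,27/2] -> miss, prune

Visited [0, 2, 3, 15, 18, 7, 14, 8, 6, 1, 17, 9, 16, 4, 11]. Tests: 15 box, 2 leaf. Nearest: P7.

== RESULT ==
[0, 2, 3, 15, 18, 7, 14, 8, 6, 1, 17, 9, 16, 4, 11]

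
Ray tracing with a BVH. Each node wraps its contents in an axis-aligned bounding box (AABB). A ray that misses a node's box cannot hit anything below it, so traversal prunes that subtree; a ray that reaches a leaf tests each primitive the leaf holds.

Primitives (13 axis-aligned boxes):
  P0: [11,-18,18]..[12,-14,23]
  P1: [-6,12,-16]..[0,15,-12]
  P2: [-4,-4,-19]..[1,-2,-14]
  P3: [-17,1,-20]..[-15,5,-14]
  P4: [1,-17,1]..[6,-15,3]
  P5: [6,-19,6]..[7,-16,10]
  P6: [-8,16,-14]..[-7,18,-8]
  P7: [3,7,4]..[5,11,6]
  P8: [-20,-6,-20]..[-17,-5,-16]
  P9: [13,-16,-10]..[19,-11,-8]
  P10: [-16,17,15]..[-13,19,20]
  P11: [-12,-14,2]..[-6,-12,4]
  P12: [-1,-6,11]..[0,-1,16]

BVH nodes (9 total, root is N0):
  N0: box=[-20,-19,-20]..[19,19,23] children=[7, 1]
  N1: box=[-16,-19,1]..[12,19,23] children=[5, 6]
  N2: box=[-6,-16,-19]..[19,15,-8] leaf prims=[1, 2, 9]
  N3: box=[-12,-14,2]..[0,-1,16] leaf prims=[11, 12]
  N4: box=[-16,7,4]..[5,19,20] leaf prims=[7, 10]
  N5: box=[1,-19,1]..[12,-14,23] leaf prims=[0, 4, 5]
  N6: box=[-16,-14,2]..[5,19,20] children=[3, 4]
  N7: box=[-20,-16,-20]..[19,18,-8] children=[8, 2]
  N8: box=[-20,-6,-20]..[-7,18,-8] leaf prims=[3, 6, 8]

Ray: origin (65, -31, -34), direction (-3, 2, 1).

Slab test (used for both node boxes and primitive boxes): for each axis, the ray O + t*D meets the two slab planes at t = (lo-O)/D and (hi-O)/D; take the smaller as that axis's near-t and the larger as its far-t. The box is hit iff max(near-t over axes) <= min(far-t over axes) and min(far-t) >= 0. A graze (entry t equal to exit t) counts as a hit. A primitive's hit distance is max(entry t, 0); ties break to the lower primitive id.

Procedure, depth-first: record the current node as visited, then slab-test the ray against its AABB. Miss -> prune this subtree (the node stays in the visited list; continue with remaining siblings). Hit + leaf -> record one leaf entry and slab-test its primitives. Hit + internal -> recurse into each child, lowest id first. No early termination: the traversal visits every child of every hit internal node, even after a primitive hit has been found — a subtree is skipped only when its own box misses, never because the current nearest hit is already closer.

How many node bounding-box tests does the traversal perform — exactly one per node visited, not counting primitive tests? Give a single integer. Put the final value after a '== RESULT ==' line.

Traverse from the root:
N0 x:[46/3,85/3] y:[6,25] z:[14,57] -> hit [46/3,25], descend [1, 7]
  N1 x:[53/3,27] y:[6,25] z:[35,57] -> miss, prune
  N7 x:[46/3,85/3] y:[15/2,49/2] z:[14,26] -> hit [46/3,49/2], descend [2, 8]
    N2 x:[46/3,71/3] y:[15/2,23] z:[15,26] -> hit [46/3,23] leaf, test {P1@t=65/3, P2(miss), P9(miss)}
    N8 x:[24,85/3] y:[25/2,49/2] z:[14,26] -> hit [24,49/2] leaf, test {P3(miss), P6@t=24, P8(miss)}

Visited [0, 1, 7, 2, 8]. Tests: 5 box, 2 leaf. Nearest: P1.

== RESULT ==
5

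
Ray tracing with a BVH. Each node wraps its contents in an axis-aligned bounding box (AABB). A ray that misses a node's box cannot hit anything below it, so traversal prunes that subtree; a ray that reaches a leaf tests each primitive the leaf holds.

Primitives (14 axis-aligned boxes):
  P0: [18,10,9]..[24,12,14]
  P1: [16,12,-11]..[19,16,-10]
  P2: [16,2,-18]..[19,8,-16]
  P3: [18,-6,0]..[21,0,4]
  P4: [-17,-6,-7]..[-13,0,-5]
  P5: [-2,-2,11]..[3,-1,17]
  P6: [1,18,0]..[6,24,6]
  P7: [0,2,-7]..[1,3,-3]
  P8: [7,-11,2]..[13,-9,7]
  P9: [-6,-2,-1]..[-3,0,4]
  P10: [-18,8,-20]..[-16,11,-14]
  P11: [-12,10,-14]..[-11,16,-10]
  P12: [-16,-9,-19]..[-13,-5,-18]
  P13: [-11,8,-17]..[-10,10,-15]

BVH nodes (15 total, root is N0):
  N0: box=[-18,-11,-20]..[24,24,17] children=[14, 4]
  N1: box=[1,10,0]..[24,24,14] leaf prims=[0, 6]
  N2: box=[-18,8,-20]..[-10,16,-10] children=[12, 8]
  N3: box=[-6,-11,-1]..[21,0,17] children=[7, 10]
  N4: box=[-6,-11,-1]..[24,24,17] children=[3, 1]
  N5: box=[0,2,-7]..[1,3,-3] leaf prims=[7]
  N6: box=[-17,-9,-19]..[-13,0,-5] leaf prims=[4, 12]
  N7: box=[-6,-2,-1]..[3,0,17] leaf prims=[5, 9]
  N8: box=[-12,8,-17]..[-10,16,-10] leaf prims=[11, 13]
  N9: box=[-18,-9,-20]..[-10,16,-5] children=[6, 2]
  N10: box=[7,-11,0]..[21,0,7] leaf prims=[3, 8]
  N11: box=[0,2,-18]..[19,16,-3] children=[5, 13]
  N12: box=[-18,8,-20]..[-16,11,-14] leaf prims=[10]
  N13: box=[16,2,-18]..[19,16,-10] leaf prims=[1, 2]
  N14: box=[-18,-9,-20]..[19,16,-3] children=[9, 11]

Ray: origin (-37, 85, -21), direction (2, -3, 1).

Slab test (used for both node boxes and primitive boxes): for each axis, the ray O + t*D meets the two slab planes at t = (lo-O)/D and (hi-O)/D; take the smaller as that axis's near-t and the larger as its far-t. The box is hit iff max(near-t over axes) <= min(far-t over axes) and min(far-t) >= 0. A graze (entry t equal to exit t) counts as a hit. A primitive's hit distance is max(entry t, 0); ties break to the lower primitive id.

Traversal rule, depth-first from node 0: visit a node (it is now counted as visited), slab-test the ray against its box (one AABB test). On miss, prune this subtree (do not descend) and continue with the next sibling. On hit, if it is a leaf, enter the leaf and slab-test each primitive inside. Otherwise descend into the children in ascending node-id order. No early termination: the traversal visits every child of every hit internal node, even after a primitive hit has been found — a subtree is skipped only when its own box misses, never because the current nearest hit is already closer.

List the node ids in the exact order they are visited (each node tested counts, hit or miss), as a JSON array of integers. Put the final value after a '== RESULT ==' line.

Walk:
N0 x:[19/2,61/2] y:[61/3,32] z:[1,38] -> hit [61/3,61/2], descend [4, 14]
  N4 x:[31/2,61/2] y:[61/3,32] z:[20,38] -> hit [61/3,61/2], descend [1, 3]
    N1 x:[19,61/2] y:[61/3,25] z:[21,35] -> hit [21,25] leaf, test {P0(miss), P6@t=21}
    N3 x:[31/2,29] y:[85/3,32] z:[20,38] -> hit [85/3,29], descend [7, 10]
      N7 x:[31/2,20] y:[85/3,29] z:[20,38] -> miss, prune
      N10 x:[22,29] y:[85/3,32] z:[21,28] -> miss, prune
  N14 x:[19/2,28] y:[23,94/3] z:[1,18] -> miss, prune

order=[0, 4, 1, 3, 7, 10, 14]  |boxes|=7  |leaves|=1  hit=P6

== RESULT ==
[0, 4, 1, 3, 7, 10, 14]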